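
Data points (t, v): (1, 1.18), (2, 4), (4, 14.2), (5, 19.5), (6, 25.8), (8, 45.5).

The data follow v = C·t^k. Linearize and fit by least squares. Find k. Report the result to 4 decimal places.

Linearized form: ln v = k·ln t + ln C. From the 6 transformed points,
Σln t = 7.5601, Σ(ln t)² = 12.5270, Σln v = 14.2436, Σln t·ln v = 23.1824.
Equations: 12.5270·k + 7.5601·ln C = 23.1824;  7.5601·k + 6·ln C = 14.2436.
Solving (det = 18.0074): k = 1.74439, ln C = 0.17597.

k = 1.7444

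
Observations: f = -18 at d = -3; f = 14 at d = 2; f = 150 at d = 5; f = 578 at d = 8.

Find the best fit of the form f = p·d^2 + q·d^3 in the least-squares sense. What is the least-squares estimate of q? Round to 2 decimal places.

Entries of AᵀA: Σd^2·d^2 = 4818, Σd^2·d^3 = 35682, Σd^3·d^3 = 278562.
For Aᵀf: Σd^2·f = 40636, Σd^3·f = 315284.
So AᵀA·[p, q]ᵀ = Aᵀf: [[4818, 35682]; [35682, 278562]]·[p, q]ᵀ = [40636, 315284]ᵀ.
Determinant 4818·278562 − 35682² = 68906592.
p = (40636·278562 − 35682·315284)/68906592 = 483901/478518; q = (4818·315284 − 35682·40636)/68906592 = 479615/478518.

q = 1.00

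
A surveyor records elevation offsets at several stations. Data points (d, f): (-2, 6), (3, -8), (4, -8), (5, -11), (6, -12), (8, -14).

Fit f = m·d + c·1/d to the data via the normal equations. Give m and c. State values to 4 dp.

m = -1.7574, c = -6.0591

The normal equations are: 154·m + 6·c = -307;  6·m + (7301/14400)·c = -817/60.
Δ = 154·(7301/14400) − 6² = 302977/7200.
m = ((-307)·(7301/14400) − 6·(-817/60))/(302977/7200) = -1064927/605954; c = (154·(-817/60) − 6·(-307))/(302977/7200) = -1835760/302977.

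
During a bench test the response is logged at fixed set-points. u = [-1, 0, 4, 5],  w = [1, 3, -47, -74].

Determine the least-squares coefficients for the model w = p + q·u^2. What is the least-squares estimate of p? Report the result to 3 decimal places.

The normal system MᵀM·[p, q]ᵀ = Mᵀw is [[4, 42]; [42, 882]]·[p, q]ᵀ = [-117, -2601]ᵀ.
Determinant 4·882 − 42² = 1764.
p = ((-117)·882 − 42·(-2601))/1764 = 24/7; q = (4·(-2601) − 42·(-117))/1764 = -305/98.

p = 3.429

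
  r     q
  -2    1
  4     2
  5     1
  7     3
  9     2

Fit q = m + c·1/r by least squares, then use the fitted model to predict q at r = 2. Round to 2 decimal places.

q̂ = 2.39

The normal system AᵀA·[m, c]ᵀ = Aᵀq is [[5, 257/1260]; [257/1260, 611629/1587600]]·[m, c]ᵀ = [9, 268/315]ᵀ.
Determinant 5·(611629/1587600) − (257/1260)² = 187006/99225.
m = (9·(611629/1587600) − (257/1260)·(268/315))/(187006/99225) = 5229157/2992096; c = (5·(268/315) − (257/1260)·9)/(187006/99225) = 959805/748024.
At r = 2: q̂ = (5229157/2992096)·(1) + (959805/748024)·(1/2) = 7148767/2992096.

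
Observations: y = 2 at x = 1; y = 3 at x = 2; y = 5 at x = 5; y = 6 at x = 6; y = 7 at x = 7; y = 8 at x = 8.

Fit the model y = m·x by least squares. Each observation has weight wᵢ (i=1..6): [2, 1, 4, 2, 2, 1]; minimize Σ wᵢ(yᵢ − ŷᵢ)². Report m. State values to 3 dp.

m = 1.012

MᵀWM·[m]ᵀ = MᵀWy reads: 340·m = 344.
(Σwᵢ·x·x = 340, Σwᵢ·x·y = 344.)
m = 344/340 = 1.01176.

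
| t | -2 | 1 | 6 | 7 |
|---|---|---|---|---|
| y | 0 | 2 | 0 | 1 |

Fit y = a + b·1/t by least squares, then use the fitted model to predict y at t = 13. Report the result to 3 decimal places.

ŷ = 0.580

Compute the Gram sums: Σ1 = 4, Σ1/t = 17/21, Σ1/t·1/t = 1145/882.
Right-hand side: Σy = 3, Σ1/t·y = 15/7.
Determinant 4·(1145/882) − (17/21)² = 667/147.
a = (3·(1145/882) − (17/21)·(15/7))/(667/147) = 635/1334; b = (4·(15/7) − (17/21)·3)/(667/147) = 903/667.
At t = 13: ŷ = (635/1334)·(1) + (903/667)·(1/13) = 10061/17342.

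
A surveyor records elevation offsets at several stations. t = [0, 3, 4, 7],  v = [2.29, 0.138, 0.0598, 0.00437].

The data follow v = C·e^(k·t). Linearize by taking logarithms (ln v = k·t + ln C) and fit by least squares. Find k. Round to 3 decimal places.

k = -0.893

With ln vᵢ as the transformed response and tᵢ as the regressor:
Σt = 14.0000, Σ(t)² = 74.0000, Σln v = -9.4017, Σt·ln v = -55.2394.
Normal system: [[74.0000, 14.0000]; [14.0000, 4]]·[k, ln C]ᵀ = [-55.2394, -9.4017]ᵀ.
Slope k = (n·Σt·ln v − Σt·Σln v)/(n·Σ(t)² − (Σt)²) = (4·-55.2394 − 14.0000·-9.4017)/100.0000 = -0.89334; ln C = (Σln v − k·Σt)/n = 0.77627.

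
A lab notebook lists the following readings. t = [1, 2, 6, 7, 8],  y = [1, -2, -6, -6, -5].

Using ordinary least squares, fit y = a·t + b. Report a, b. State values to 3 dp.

a = -0.892, b = 0.680

Compute the Gram sums: Σt·t = 154, Σt = 24, Σ1 = 5.
Moment sums: Σt·y = -121, Σy = -18.
Normal equations: [[154, 24]; [24, 5]]·[a, b]ᵀ = [-121, -18]ᵀ.
det = 154·5 − 24² = 194.
a = ((-121)·5 − 24·(-18))/194 = -173/194; b = (154·(-18) − 24·(-121))/194 = 66/97.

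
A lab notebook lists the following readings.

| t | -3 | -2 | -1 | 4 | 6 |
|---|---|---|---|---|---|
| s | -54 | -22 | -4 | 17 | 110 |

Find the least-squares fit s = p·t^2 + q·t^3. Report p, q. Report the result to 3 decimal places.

Entries of AᵀA: Σt^2·t^2 = 1650, Σt^2·t^3 = 8524, Σt^3·t^3 = 51546.
For Aᵀs: Σt^2·s = 3654, Σt^3·s = 26486.
Normal equations: [[1650, 8524]; [8524, 51546]]·[p, q]ᵀ = [3654, 26486]ᵀ.
Determinant 1650·51546 − 8524² = 12392324.
p = (3654·51546 − 8524·26486)/12392324 = -9354395/3098081; q = (1650·26486 − 8524·3654)/12392324 = 3138801/3098081.

p = -3.019, q = 1.013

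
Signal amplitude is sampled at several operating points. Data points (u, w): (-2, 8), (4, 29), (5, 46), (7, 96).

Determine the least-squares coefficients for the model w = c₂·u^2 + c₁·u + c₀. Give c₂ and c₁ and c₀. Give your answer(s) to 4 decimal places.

From the data, Σu^2·u^2 = 3298, Σu^2·u = 524, Σu^2 = 94, Σu·u = 94, Σu = 14, Σ1 = 4.
For Mᵀw: Σu^2·w = 6350, Σu·w = 1002, Σw = 179.
Solving the 3×3 system (Gaussian elimination) gives c₂ = 1549/732, c₁ = -1007/1220, c₀ = -7649/3660.

c₂ = 2.1161, c₁ = -0.8254, c₀ = -2.0899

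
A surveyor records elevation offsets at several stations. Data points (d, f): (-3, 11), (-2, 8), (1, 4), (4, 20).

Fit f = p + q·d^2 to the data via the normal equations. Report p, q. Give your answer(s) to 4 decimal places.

p = 3.0465, q = 1.0271

Sums needed: Σ1 = 4, Σd^2 = 30, Σd^2·d^2 = 354.
Moment sums: Σf = 43, Σd^2·f = 455.
Normal equations: [[4, 30]; [30, 354]]·[p, q]ᵀ = [43, 455]ᵀ.
det = 4·354 − 30² = 516.
p = (43·354 − 30·455)/516 = 131/43; q = (4·455 − 30·43)/516 = 265/258.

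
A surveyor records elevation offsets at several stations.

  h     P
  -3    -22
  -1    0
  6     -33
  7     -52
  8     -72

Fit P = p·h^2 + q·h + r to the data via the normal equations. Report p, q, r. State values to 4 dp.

p = -1.6918, q = 3.8198, r = 5.0122

The normal equations are: 7875·p + 1043·q + 159·r = -8542;  1043·p + 159·q + 17·r = -1072;  159·p + 17·q + 5·r = -179.
Solving the 3×3 system (Gaussian elimination) gives p = -138969/82142, q = 313769/82142, r = 205858/41071.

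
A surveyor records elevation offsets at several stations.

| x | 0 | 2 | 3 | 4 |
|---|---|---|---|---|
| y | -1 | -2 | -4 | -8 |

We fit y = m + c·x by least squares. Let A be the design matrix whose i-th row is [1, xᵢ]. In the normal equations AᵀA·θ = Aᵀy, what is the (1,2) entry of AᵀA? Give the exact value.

9

Row 1 ↔ basis 1, column 2 ↔ basis x, so (AᵀA)_{1,2} = Σᵢ x = (1)·(0) + (1)·(2) + (1)·(3) + (1)·(4) = 9.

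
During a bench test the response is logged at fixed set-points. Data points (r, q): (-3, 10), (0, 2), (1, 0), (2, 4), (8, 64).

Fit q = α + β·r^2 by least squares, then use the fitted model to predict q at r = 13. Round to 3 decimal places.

From the data, Σ1 = 5, Σr^2 = 78, Σr^2·r^2 = 4194.
Right-hand side: Σq = 80, Σr^2·q = 4202.
Determinant 5·4194 − 78² = 14886.
α = (80·4194 − 78·4202)/14886 = 1294/2481; β = (5·4202 − 78·80)/14886 = 7385/7443.
At r = 13: q̂ = (1294/2481)·(1) + (7385/7443)·(169) = 1251947/7443.

q̂ = 168.205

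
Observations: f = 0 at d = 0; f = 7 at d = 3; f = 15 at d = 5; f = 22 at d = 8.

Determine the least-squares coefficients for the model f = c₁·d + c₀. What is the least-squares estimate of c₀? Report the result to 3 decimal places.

Forming AᵀA = [[98, 16]; [16, 4]] and Aᵀf = [272, 44]ᵀ gives AᵀA·[c₁, c₀]ᵀ = Aᵀf.
Δ = 98·4 − 16² = 136.
c₁ = (272·4 − 16·44)/136 = 48/17; c₀ = (98·44 − 16·272)/136 = -5/17.

c₀ = -0.294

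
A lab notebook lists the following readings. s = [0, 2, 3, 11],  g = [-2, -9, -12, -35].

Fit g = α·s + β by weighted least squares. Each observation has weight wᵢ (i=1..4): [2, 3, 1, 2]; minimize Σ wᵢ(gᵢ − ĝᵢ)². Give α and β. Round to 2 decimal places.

The normal system XᵀWX·[α, β]ᵀ = XᵀWg is [[263, 31]; [31, 8]]·[α, β]ᵀ = [-860, -113]ᵀ.
Δ = 263·8 − 31² = 1143.
α = ((-860)·8 − 31·(-113))/1143 = -3377/1143; β = (263·(-113) − 31·(-860))/1143 = -3059/1143.

α = -2.95, β = -2.68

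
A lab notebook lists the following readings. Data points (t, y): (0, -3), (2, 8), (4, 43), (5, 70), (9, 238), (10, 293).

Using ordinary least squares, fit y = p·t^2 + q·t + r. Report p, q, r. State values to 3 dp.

AᵀA·[p, q, r]ᵀ = Aᵀy reads: 17458·p + 1926·q + 226·r = 51048;  1926·p + 226·q + 30·r = 5610;  226·p + 30·q + 6·r = 649.
(Σt^2·t^2 = 17458, Σt^2·t = 1926, Σt^2 = 226, Σt·t = 226, Σt = 30, Σ1 = 6, Σt^2·y = 51048, Σt·y = 5610, Σy = 649.)
Inverting the 3×3 Gram matrix, [p, q, r]ᵀ = [26107/8668, -1851/4334, -27265/8668]ᵀ.

p = 3.012, q = -0.427, r = -3.145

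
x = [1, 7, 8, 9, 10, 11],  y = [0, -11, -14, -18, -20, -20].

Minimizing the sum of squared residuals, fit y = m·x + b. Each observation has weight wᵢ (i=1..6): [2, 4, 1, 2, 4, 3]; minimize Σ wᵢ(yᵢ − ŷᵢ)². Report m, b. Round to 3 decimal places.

With design matrix A, AᵀWA = [[1187, 129]; [129, 16]] and AᵀWy = [-2204, -234]ᵀ.
det = 1187·16 − 129² = 2351.
m = ((-2204)·16 − 129·(-234))/2351 = -5078/2351; b = (1187·(-234) − 129·(-2204))/2351 = 6558/2351.

m = -2.160, b = 2.789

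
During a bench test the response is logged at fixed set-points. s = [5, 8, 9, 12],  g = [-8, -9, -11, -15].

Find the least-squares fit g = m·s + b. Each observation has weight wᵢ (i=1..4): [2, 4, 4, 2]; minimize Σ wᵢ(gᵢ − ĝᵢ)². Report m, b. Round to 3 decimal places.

m = -1.039, b = -1.667

With design matrix X, XᵀWX = [[918, 102]; [102, 12]] and XᵀWg = [-1124, -126]ᵀ.
Determinant 918·12 − 102² = 612.
m = ((-1124)·12 − 102·(-126))/612 = -53/51; b = (918·(-126) − 102·(-1124))/612 = -5/3.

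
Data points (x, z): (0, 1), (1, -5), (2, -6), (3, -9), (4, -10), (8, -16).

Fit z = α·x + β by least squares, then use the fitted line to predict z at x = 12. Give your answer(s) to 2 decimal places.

ẑ = -24.83

Entries of MᵀM: Σx·x = 94, Σx = 18, Σ1 = 6.
And Σx·z = -212, Σz = -45.
So MᵀM·[α, β]ᵀ = Mᵀz: [[94, 18]; [18, 6]]·[α, β]ᵀ = [-212, -45]ᵀ.
Δ = 94·6 − 18² = 240.
α = ((-212)·6 − 18·(-45))/240 = -77/40; β = (94·(-45) − 18·(-212))/240 = -69/40.
At x = 12: ẑ = (-77/40)·(12) + (-69/40)·(1) = -993/40.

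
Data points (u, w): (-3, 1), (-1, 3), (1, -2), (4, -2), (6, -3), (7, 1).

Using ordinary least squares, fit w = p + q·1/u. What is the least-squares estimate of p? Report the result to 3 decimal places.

p = -0.229

From the data, Σ1 = 6, Σ1/u = 19/84, Σ1/u·1/u = 15677/7056.
Right-hand side: Σw = -2, Σ1/u·w = -130/21.
So XᵀX·[p, q]ᵀ = Xᵀw: [[6, 19/84]; [19/84, 15677/7056]]·[p, q]ᵀ = [-2, -130/21]ᵀ.
Eliminating q: (15677/7056)·(row 1) − (19/84)·(row 2) gives (93701/7056)·p = (15677/7056)·(-2) − (19/84)·(-130/21) = -1193/392, so p = -21474/93701.
Then q = ((-130/21) − (19/84)·(-21474/93701))/(15677/7056) = -258888/93701.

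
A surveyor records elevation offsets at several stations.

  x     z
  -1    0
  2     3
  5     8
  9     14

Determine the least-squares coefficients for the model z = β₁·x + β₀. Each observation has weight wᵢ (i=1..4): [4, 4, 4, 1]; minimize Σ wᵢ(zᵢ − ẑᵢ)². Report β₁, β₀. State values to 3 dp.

With design matrix M, MᵀWM = [[201, 33]; [33, 13]] and MᵀWz = [310, 58]ᵀ.
Determinant 201·13 − 33² = 1524.
β₁ = (310·13 − 33·58)/1524 = 529/381; β₀ = (201·58 − 33·310)/1524 = 119/127.

β₁ = 1.388, β₀ = 0.937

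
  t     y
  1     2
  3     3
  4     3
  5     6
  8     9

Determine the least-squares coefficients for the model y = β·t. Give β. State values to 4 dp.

β = 1.0870

Forming MᵀM = [[115]] and Mᵀy = [125]ᵀ gives MᵀM·[β]ᵀ = Mᵀy.
Hence β = 125 / 115 ≈ 1.08696.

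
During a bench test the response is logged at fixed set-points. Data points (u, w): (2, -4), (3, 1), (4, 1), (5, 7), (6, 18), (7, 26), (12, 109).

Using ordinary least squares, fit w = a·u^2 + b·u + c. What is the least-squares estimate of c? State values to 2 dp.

c = -0.10

The normal equations are: 25411·a + 2511·b + 283·c = 17802;  2511·a + 283·b + 39·c = 1632;  283·a + 39·b + 7·c = 158.
(Σu^2·u^2 = 25411, Σu^2·u = 2511, Σu^2 = 283, Σu·u = 283, Σu = 39, Σ1 = 7, Σu^2·w = 17802, Σu·w = 1632, Σw = 158.)
Inverting the 3×3 Gram matrix, [a, b, c]ᵀ = [8359/7896, -47533/13160, -514/4935]ᵀ.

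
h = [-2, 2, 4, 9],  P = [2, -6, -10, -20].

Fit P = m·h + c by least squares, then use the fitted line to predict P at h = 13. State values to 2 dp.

Entries of MᵀM: Σh·h = 105, Σh = 13, Σ1 = 4.
Moment sums: Σh·P = -236, ΣP = -34.
Normal equations: [[105, 13]; [13, 4]]·[m, c]ᵀ = [-236, -34]ᵀ.
Eliminating c: 4·(row 1) − 13·(row 2) gives 251·m = 4·(-236) − 13·(-34) = -502, so m = -2.
Then c = ((-34) − 13·(-2))/4 = -2.
At h = 13: P̂ = (-2)·(13) + (-2)·(1) = -28.

P̂ = -28.00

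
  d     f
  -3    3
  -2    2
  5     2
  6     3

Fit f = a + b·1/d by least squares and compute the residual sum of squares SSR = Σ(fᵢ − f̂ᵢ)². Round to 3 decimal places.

SSR = 0.988

Forming AᵀA = [[4, -7/15]; [-7/15, 193/450]] and Aᵀf = [10, -11/10]ᵀ gives AᵀA·[a, b]ᵀ = Aᵀf.
Δ = 4·(193/450) − (-7/15)² = 337/225.
a = (10·(193/450) − (-7/15)·(-11/10))/(337/225) = 1699/674; b = (4·(-11/10) − (-7/15)·10)/(337/225) = 60/337.
Residuals: 363/674, -291/674, -375/674, 303/674; SSR = 333/337.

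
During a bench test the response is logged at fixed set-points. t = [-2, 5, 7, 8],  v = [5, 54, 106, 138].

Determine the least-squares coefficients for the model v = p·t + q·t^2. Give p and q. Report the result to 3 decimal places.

Forming XᵀX = [[142, 972]; [972, 7138]] and Xᵀv = [2106, 15396]ᵀ gives XᵀX·[p, q]ᵀ = Xᵀv.
Eliminating q: 7138·(row 1) − 972·(row 2) gives 68812·p = 7138·2106 − 972·15396 = 67716, so p = 16929/17203.
Then q = (15396 − 972·(16929/17203))/7138 = 34800/17203.

p = 0.984, q = 2.023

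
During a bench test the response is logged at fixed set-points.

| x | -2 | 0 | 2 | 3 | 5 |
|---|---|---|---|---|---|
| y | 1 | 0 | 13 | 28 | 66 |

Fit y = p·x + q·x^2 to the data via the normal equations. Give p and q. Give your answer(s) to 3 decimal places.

Normal-equation sums: Σx·x = 42, Σx·x^2 = 152, Σx^2·x^2 = 738.
For Aᵀy: Σx·y = 438, Σx^2·y = 1958.
So AᵀA·[p, q]ᵀ = Aᵀy: [[42, 152]; [152, 738]]·[p, q]ᵀ = [438, 1958]ᵀ.
Eliminating q: 738·(row 1) − 152·(row 2) gives 7892·p = 738·438 − 152·1958 = 25628, so p = 6407/1973.
Then q = (1958 − 152·(6407/1973))/738 = 3915/1973.

p = 3.247, q = 1.984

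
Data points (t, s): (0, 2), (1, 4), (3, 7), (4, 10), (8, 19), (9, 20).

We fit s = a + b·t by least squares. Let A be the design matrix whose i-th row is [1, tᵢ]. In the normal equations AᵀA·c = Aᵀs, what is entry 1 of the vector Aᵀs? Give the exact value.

62

Entry 1 ↔ basis 1, so (Aᵀs)_{1} = Σᵢ sᵢ = (1)·(2) + (1)·(4) + (1)·(7) + (1)·(10) + (1)·(19) + (1)·(20) = 62.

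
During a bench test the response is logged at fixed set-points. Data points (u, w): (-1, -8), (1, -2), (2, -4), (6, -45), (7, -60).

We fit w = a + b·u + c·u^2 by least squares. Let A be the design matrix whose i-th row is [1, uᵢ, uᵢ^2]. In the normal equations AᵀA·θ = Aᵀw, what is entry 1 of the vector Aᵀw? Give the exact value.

-119

Entry 1 ↔ basis 1, so (Aᵀw)_{1} = Σᵢ wᵢ = (1)·(-8) + (1)·(-2) + (1)·(-4) + (1)·(-45) + (1)·(-60) = -119.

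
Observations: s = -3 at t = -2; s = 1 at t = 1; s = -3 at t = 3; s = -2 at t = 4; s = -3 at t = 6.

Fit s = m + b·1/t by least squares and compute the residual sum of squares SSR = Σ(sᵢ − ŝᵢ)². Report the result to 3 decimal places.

From the data, Σ1 = 5, Σ1/t = 5/4, Σ1/t·1/t = 209/144.
Right-hand side: Σs = -10, Σ1/t·s = 1/2.
So AᵀA·[m, b]ᵀ = Aᵀs: [[5, 5/4]; [5/4, 209/144]]·[m, b]ᵀ = [-10, 1/2]ᵀ.
det = 5·(209/144) − (5/4)² = 205/36.
m = ((-10)·(209/144) − (5/4)·(1/2))/(205/36) = -109/41; b = (5·(1/2) − (5/4)·(-10))/(205/36) = 108/41.
Residuals: 40/41, 42/41, -50/41, 0, -32/41; SSR = 168/41.

SSR = 4.098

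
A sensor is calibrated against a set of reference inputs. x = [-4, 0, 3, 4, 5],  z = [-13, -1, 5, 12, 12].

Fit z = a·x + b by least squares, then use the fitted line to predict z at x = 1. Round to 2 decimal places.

ẑ = 1.30

Setting ∂/∂a … = 0 gives: 66·a + 8·b = 175;  8·a + 5·b = 15.
Eliminating b: 5·(row 1) − 8·(row 2) gives 266·a = 5·175 − 8·15 = 755, so a = 755/266.
Then b = (15 − 8·(755/266))/5 = -205/133.
At x = 1: ẑ = (755/266)·(1) + (-205/133)·(1) = 345/266.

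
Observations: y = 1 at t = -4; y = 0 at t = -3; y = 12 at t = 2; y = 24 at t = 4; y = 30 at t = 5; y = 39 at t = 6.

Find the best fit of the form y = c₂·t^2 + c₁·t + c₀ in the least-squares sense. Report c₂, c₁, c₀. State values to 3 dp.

c₂ = 0.483, c₁ = 2.834, c₀ = 4.410

Compute the Gram sums: Σt^2·t^2 = 2530, Σt^2·t = 322, Σt^2 = 106, Σt·t = 106, Σt = 10, Σ1 = 6.
Moment sums: Σt^2·y = 2602, Σt·y = 500, Σy = 106.
MᵀM·[c₂, c₁, c₀]ᵀ = Mᵀy becomes [[2530, 322, 106]; [322, 106, 10]; [106, 10, 6]]·[c₂, c₁, c₀]ᵀ = [2602, 500, 106]ᵀ.
Solving the 3×3 system (Gaussian elimination) gives c₂ = 6811/14100, c₁ = 39953/14100, c₀ = 5182/1175.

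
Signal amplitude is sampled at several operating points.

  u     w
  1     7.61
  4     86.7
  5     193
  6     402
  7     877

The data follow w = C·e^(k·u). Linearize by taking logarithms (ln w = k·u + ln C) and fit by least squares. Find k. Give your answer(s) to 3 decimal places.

k = 0.792

Taking logs, ln w = k·u + ln C, so regress ln w on u.
AᵀA = [[127.0000, 23.0000]; [23.0000, 5]], rhs = [129.6070, 24.5276]ᵀ  (here Σu = 23.0000, Σ(u)² = 127.0000, Σln w = 24.5276, Σu·ln w = 129.6070).
Δ = 127.0000·5 − (23.0000)² = 106.0000; k = (129.6070·5 − 23.0000·24.5276)/106.0000 = 0.79152, ln C = (127.0000·24.5276 − 23.0000·129.6070)/106.0000 = 1.26453.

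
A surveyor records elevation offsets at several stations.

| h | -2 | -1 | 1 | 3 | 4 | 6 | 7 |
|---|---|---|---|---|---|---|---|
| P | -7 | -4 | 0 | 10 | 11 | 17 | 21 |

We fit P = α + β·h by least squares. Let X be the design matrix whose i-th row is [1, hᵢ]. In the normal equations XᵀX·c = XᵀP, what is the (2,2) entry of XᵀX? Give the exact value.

116

Row 2 ↔ basis h, column 2 ↔ basis h, so (XᵀX)_{2,2} = Σᵢ (h)·(h) = (-2)·(-2) + (-1)·(-1) + (1)·(1) + (3)·(3) + (4)·(4) + (6)·(6) + (7)·(7) = 116.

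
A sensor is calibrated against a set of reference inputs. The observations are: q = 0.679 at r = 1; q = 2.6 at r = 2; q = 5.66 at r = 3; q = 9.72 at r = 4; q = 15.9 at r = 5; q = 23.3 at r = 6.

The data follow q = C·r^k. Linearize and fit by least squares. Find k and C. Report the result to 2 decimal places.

k = 1.96, C = 0.67

Taking logs, ln q = k·ln r + ln C, so regress ln q on ln r.
XᵀX = [[9.4099, 6.5793]; [6.5793, 6]], rhs = [15.8129, 10.4908]ᵀ  (here Σln r = 6.5793, Σ(ln r)² = 9.4099, Σln q = 10.4908, Σln r·ln q = 15.8129).
Slope k = (n·Σln r·ln q − Σln r·Σln q)/(n·Σ(ln r)² − (Σln r)²) = (6·15.8129 − 6.5793·10.4908)/13.1729 = 1.96280; ln C = (Σln q − k·Σln r)/n = -0.40383, so C = exp(-0.40383) = 0.66776.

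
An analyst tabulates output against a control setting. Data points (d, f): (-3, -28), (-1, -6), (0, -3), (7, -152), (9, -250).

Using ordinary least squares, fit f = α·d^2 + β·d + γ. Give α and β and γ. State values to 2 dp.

Normal-equation sums: Σd^2·d^2 = 9044, Σd^2·d = 1044, Σd^2 = 140, Σd·d = 140, Σd = 12, Σ1 = 5.
And Σd^2·f = -27956, Σd·f = -3224, Σf = -439.
XᵀX·[α, β, γ]ᵀ = Xᵀf becomes [[9044, 1044, 140]; [1044, 140, 12]; [140, 12, 5]]·[α, β, γ]ᵀ = [-27956, -3224, -439]ᵀ.
Inverting the 3×3 Gram matrix, [α, β, γ]ᵀ = [-64123/21414, -3231/7138, -30721/10707]ᵀ.

α = -2.99, β = -0.45, γ = -2.87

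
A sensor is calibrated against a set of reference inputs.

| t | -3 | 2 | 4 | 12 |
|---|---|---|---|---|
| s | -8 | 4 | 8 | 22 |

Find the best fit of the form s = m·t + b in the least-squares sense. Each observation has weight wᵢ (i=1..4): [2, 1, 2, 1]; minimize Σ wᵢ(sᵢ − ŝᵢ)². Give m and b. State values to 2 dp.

Normal-equation sums: Σwᵢ·t·t = 198, Σwᵢ·t = 16, Σwᵢ·1 = 6.
Right-hand side: Σwᵢ·t·s = 384, Σwᵢ·s = 26.
Determinant 198·6 − 16² = 932.
m = (384·6 − 16·26)/932 = 472/233; b = (198·26 − 16·384)/932 = -249/233.

m = 2.03, b = -1.07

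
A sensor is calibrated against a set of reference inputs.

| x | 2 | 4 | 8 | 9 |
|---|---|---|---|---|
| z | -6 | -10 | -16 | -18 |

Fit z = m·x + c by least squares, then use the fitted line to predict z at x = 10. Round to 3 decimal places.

ẑ = -19.573

Compute the Gram sums: Σx·x = 165, Σx = 23, Σ1 = 4.
Right-hand side: Σx·z = -342, Σz = -50.
Δ = 165·4 − 23² = 131.
m = ((-342)·4 − 23·(-50))/131 = -218/131; c = (165·(-50) − 23·(-342))/131 = -384/131.
At x = 10: ẑ = (-218/131)·(10) + (-384/131)·(1) = -2564/131.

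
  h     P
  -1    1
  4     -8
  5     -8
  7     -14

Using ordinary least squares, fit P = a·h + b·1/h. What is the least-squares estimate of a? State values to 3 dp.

a = -1.922

Sums needed: Σh·h = 91, Σh·1/h = 4, Σ1/h·1/h = 22009/19600.
And Σh·P = -171, Σ1/h·P = -33/5.
XᵀX·[a, b]ᵀ = XᵀP becomes [[91, 4]; [4, 22009/19600]]·[a, b]ᵀ = [-171, -33/5]ᵀ.
Eliminating b: (22009/19600)·(row 1) − 4·(row 2) gives (241317/2800)·a = (22009/19600)·(-171) − 4·(-33/5) = -3246099/19600, so a = -1082033/563073.
Then b = ((-33/5) − 4·(-1082033/563073))/(22009/19600) = 77840/80439.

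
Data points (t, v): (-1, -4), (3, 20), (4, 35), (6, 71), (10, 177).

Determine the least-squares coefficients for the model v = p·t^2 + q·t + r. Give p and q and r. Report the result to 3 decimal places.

Compute the Gram sums: Σt^2·t^2 = 11634, Σt^2·t = 1306, Σt^2 = 162, Σt·t = 162, Σt = 22, Σ1 = 5.
And Σt^2·v = 20992, Σt·v = 2400, Σv = 299.
Row-reducing yields p = 58613/40268, q = 136463/40268, r = -22868/10067.

p = 1.456, q = 3.389, r = -2.272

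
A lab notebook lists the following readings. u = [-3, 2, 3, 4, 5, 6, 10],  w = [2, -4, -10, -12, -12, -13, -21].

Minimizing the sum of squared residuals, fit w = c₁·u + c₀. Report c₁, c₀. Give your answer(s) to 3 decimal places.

c₁ = -1.792, c₀ = -3.087

Compute the Gram sums: Σu·u = 199, Σu = 27, Σ1 = 7.
For Mᵀw: Σu·w = -440, Σw = -70.
MᵀM·[c₁, c₀]ᵀ = Mᵀw becomes [[199, 27]; [27, 7]]·[c₁, c₀]ᵀ = [-440, -70]ᵀ.
Eliminating c₀: 7·(row 1) − 27·(row 2) gives 664·c₁ = 7·(-440) − 27·(-70) = -1190, so c₁ = -595/332.
Then c₀ = ((-70) − 27·(-595/332))/7 = -1025/332.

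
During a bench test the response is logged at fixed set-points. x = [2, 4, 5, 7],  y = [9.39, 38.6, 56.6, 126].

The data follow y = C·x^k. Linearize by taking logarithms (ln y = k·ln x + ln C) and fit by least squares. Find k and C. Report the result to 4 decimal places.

Taking logs, ln y = k·ln x + ln C, so regress ln y on ln x.
XᵀX = [[8.7791, 5.6348]; [5.6348, 4]], rhs = [22.5236, 14.7652]ᵀ  (here Σln x = 5.6348, Σ(ln x)² = 8.7791, Σln y = 14.7652, Σln x·ln y = 22.5236).
Solving (det = 3.3656): k = 2.04880, ln C = 0.80515, so C = exp(0.80515) = 2.23704.

k = 2.0488, C = 2.2370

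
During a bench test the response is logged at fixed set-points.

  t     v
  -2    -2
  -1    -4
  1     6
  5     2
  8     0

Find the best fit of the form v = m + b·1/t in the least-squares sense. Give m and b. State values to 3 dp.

The normal equations are: 5·m + (-7/40)·b = 2;  (-7/40)·m + (3689/1600)·b = 57/5.
(Σ1 = 5, Σ1/t = -7/40, Σ1/t·1/t = 3689/1600, Σv = 2, Σ1/t·v = 57/5.)
Eliminating b: (3689/1600)·(row 1) − (-7/40)·(row 2) gives (4599/400)·m = (3689/1600)·2 − (-7/40)·(57/5) = 1057/160, so m = 755/1314.
Then b = ((57/5) − (-7/40)·(755/1314))/(3689/1600) = 22940/4599.

m = 0.575, b = 4.988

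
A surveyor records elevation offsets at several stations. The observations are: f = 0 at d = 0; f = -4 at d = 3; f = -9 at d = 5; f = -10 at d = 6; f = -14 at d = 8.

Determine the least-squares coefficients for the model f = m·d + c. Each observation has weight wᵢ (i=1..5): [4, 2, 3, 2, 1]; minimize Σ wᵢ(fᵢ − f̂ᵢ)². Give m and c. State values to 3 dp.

Compute the Gram sums: Σwᵢ·d·d = 229, Σwᵢ·d = 41, Σwᵢ·1 = 12.
Moment sums: Σwᵢ·d·f = -391, Σwᵢ·f = -69.
So XᵀWX·[m, c]ᵀ = XᵀWf: [[229, 41]; [41, 12]]·[m, c]ᵀ = [-391, -69]ᵀ.
Eliminating c: 12·(row 1) − 41·(row 2) gives 1067·m = 12·(-391) − 41·(-69) = -1863, so m = -1863/1067.
Then c = ((-69) − 41·(-1863/1067))/12 = 230/1067.

m = -1.746, c = 0.216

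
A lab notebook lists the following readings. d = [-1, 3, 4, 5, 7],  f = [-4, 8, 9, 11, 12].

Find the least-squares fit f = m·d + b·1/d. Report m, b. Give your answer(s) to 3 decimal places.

Compute the Gram sums: Σd·d = 100, Σd·1/d = 5, Σ1/d·1/d = 217681/176400.
For Xᵀf: Σd·f = 203, Σ1/d·f = 5389/420.
So XᵀX·[m, b]ᵀ = Xᵀf: [[100, 5]; [5, 217681/176400]]·[m, b]ᵀ = [203, 5389/420]ᵀ.
Eliminating b: (217681/176400)·(row 1) − 5·(row 2) gives (173581/1764)·m = (217681/176400)·203 − 5·(5389/420) = 4696049/25200, so m = 32872343/17358100.
Then b = ((5389/420) − 5·(32872343/17358100))/(217681/176400) = 472920/173581.

m = 1.894, b = 2.724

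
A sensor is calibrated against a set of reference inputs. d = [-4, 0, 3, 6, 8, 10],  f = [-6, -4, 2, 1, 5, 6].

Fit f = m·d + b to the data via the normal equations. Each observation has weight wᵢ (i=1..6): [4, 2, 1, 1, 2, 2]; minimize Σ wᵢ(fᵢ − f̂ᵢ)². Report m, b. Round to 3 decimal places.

Entries of MᵀWM: Σwᵢ·d·d = 437, Σwᵢ·d = 29, Σwᵢ·1 = 12.
Right-hand side: Σwᵢ·d·f = 308, Σwᵢ·f = -7.
So MᵀWM·[m, b]ᵀ = MᵀWf: [[437, 29]; [29, 12]]·[m, b]ᵀ = [308, -7]ᵀ.
det = 437·12 − 29² = 4403.
m = (308·12 − 29·(-7))/4403 = 557/629; b = (437·(-7) − 29·308)/4403 = -1713/629.

m = 0.886, b = -2.723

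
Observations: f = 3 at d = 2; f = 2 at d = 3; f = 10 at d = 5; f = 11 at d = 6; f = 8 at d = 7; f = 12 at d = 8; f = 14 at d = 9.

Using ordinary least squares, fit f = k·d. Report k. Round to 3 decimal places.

k = 1.515

With design matrix A, AᵀA = [[268]] and Aᵀf = [406]ᵀ.
Hence k = 406 / 268 ≈ 1.51493.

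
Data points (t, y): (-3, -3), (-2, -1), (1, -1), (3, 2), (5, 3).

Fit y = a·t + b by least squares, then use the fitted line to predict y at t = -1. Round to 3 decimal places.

Normal-equation sums: Σt·t = 48, Σt = 4, Σ1 = 5.
For Xᵀy: Σt·y = 31, Σy = 0.
Normal equations: [[48, 4]; [4, 5]]·[a, b]ᵀ = [31, 0]ᵀ.
Δ = 48·5 − 4² = 224.
a = (31·5 − 4·0)/224 = 155/224; b = (48·0 − 4·31)/224 = -31/56.
At t = -1: ŷ = (155/224)·(-1) + (-31/56)·(1) = -279/224.

ŷ = -1.246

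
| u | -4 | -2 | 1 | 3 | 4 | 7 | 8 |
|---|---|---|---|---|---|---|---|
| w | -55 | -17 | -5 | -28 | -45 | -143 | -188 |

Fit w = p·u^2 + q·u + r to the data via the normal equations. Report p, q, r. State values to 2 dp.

Normal-equation sums: Σu^2·u^2 = 7107, Σu^2·u = 875, Σu^2 = 159, Σu·u = 159, Σu = 17, Σ1 = 7.
Moment sums: Σu^2·w = -20964, Σu·w = -2520, Σw = -481.
Normal equations: [[7107, 875, 159]; [875, 159, 17]; [159, 17, 7]]·[p, q, r]ᵀ = [-20964, -2520, -481]ᵀ.
Row-reducing yields p = -1822805/603682, q = 637131/603682, r = -812591/301841.

p = -3.02, q = 1.06, r = -2.69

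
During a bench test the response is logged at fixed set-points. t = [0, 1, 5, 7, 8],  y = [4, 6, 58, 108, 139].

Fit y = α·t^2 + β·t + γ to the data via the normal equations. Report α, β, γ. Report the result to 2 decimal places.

The normal system XᵀX·[α, β, γ]ᵀ = Xᵀy is [[7123, 981, 139]; [981, 139, 21]; [139, 21, 5]]·[α, β, γ]ᵀ = [15644, 2164, 315]ᵀ.
Solving the 3×3 system (Gaussian elimination) gives α = 4942/2431, β = 3209/4862, γ = 18053/4862.

α = 2.03, β = 0.66, γ = 3.71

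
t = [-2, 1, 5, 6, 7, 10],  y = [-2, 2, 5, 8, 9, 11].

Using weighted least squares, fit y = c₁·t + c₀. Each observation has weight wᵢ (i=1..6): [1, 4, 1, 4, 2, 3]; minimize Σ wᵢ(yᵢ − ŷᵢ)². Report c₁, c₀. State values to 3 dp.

c₁ = 1.075, c₀ = 0.892

From the data, Σwᵢ·t·t = 575, Σwᵢ·t = 75, Σwᵢ·1 = 15.
Moment sums: Σwᵢ·t·y = 685, Σwᵢ·y = 94.
Δ = 575·15 − 75² = 3000.
c₁ = (685·15 − 75·94)/3000 = 43/40; c₀ = (575·94 − 75·685)/3000 = 107/120.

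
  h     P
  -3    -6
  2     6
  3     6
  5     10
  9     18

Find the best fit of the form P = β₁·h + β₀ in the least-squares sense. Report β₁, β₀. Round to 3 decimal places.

With design matrix X, XᵀX = [[128, 16]; [16, 5]] and XᵀP = [260, 34]ᵀ.
Eliminating β₀: 5·(row 1) − 16·(row 2) gives 384·β₁ = 5·260 − 16·34 = 756, so β₁ = 63/32.
Then β₀ = (34 − 16·(63/32))/5 = 1/2.

β₁ = 1.969, β₀ = 0.500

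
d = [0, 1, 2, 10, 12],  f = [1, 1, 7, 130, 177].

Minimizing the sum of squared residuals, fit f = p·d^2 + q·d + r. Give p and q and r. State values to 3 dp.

p = 1.029, q = 2.612, r = -1.099

Normal-equation sums: Σd^2·d^2 = 30753, Σd^2·d = 2737, Σd^2 = 249, Σd·d = 249, Σd = 25, Σ1 = 5.
Right-hand side: Σd^2·f = 38517, Σd·f = 3439, Σf = 316.
XᵀX·[p, q, r]ᵀ = Xᵀf becomes [[30753, 2737, 249]; [2737, 249, 25]; [249, 25, 5]]·[p, q, r]ᵀ = [38517, 3439, 316]ᵀ.
Solving the 3×3 system (Gaussian elimination) gives p = 1141/1109, q = 11589/4436, r = -4877/4436.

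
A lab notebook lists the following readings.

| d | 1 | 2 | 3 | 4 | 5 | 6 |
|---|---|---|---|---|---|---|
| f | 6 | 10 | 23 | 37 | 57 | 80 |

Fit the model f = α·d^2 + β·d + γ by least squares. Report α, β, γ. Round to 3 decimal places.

α = 2.196, β = -0.375, γ = 3.500

With design matrix X, XᵀX = [[2275, 441, 91]; [441, 91, 21]; [91, 21, 6]] and Xᵀf = [5150, 1008, 213]ᵀ.
Solving the 3×3 system (Gaussian elimination) gives α = 123/56, β = -3/8, γ = 7/2.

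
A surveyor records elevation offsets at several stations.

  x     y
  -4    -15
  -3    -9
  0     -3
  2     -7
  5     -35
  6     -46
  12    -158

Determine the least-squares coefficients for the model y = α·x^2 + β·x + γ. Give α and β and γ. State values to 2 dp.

α = -0.99, β = -1.10, γ = -3.19

The normal equations are: 23010·α + 1986·β + 234·γ = -25632;  1986·α + 234·β + 18·γ = -2274;  234·α + 18·β + 7·γ = -273.
Solving the 3×3 system (Gaussian elimination) gives α = -179339/181748, β = -199513/181748, γ = -145023/45437.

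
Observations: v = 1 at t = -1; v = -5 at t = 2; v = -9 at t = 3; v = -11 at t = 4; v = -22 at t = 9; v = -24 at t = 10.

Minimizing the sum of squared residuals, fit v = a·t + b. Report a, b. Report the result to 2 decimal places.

Entries of MᵀM: Σt·t = 211, Σt = 27, Σ1 = 6.
Moment sums: Σt·v = -520, Σv = -70.
det = 211·6 − 27² = 537.
a = ((-520)·6 − 27·(-70))/537 = -410/179; b = (211·(-70) − 27·(-520))/537 = -730/537.

a = -2.29, b = -1.36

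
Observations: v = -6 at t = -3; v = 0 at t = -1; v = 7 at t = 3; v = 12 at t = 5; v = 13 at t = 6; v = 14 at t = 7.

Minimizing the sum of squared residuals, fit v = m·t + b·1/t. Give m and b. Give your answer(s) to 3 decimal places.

m = 2.217, b = -1.833

MᵀM·[m, b]ᵀ = Mᵀv reads: 129·m + 6·b = 275;  6·m + (6421/4900)·b = 109/10.
(Σt·t = 129, Σt·1/t = 6, Σ1/t·1/t = 6421/4900, Σt·v = 275, Σ1/t·v = 109/10.)
Eliminating b: (6421/4900)·(row 1) − 6·(row 2) gives (651909/4900)·m = (6421/4900)·275 − 6·(109/10) = 289063/980, so m = 1445315/651909.
Then b = ((109/10) − 6·(1445315/651909))/(6421/4900) = -398370/217303.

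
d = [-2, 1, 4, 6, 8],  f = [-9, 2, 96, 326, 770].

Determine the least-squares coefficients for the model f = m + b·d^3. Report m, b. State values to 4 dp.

XᵀX·[m, b]ᵀ = Xᵀf reads: 5·m + 785·b = 1185;  785·m + 312961·b = 470874.
det = 5·312961 − 785² = 948580.
m = (1185·312961 − 785·470874)/948580 = 244539/189716; b = (5·470874 − 785·1185)/948580 = 284829/189716.

m = 1.2890, b = 1.5013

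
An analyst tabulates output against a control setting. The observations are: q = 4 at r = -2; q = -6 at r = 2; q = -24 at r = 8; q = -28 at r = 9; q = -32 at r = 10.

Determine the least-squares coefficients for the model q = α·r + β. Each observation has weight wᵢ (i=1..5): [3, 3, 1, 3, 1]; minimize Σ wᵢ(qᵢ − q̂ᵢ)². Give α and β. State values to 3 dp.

α = -2.959, β = -1.166

The normal equations are: 431·α + 45·β = -1328;  45·α + 11·β = -146.
Δ = 431·11 − 45² = 2716.
α = ((-1328)·11 − 45·(-146))/2716 = -4019/1358; β = (431·(-146) − 45·(-1328))/2716 = -1583/1358.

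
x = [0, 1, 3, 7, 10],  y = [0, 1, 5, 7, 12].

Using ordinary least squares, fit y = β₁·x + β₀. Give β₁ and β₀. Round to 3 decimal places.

The normal system MᵀM·[β₁, β₀]ᵀ = Mᵀy is [[159, 21]; [21, 5]]·[β₁, β₀]ᵀ = [185, 25]ᵀ.
det = 159·5 − 21² = 354.
β₁ = (185·5 − 21·25)/354 = 200/177; β₀ = (159·25 − 21·185)/354 = 15/59.

β₁ = 1.130, β₀ = 0.254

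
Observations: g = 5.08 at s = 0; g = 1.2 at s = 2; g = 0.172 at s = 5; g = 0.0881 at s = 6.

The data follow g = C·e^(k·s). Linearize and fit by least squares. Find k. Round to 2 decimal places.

k = -0.67

With ln gᵢ as the transformed response and sᵢ as the regressor:
AᵀA = [[65.0000, 13.0000]; [13.0000, 4]], rhs = [-23.0124, -2.3819]ᵀ  (here Σs = 13.0000, Σ(s)² = 65.0000, Σln g = -2.3819, Σs·ln g = -23.0124).
Solving (det = 91.0000): k = -0.67126, ln C = 1.58611.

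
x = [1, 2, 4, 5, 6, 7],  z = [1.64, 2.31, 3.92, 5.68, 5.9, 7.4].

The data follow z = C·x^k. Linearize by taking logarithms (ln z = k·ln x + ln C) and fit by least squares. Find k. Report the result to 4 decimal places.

With ln zᵢ as the transformed response and ln xᵢ as the regressor:
Sums: Σln x = 7.4265, Σ(ln x)² = 11.9895, Σln z = 8.2114, Σln x·ln z = 12.3446.
Normal system: [[11.9895, 7.4265]; [7.4265, 6]]·[k, ln C]ᵀ = [12.3446, 8.2114]ᵀ.
Solving (det = 16.7835): k = 0.77966, ln C = 0.40354.

k = 0.7797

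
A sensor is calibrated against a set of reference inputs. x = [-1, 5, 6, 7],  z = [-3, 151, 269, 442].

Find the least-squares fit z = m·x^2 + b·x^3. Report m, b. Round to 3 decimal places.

m = -1.514, b = 1.504

Forming MᵀM = [[4323, 27707]; [27707, 179931]] and Mᵀz = [35114, 228588]ᵀ gives MᵀM·[m, b]ᵀ = Mᵀz.
det = 4323·179931 − 27707² = 10163864.
m = (35114·179931 − 27707·228588)/10163864 = -7695291/5081932; b = (4323·228588 − 27707·35114)/10163864 = 7641163/5081932.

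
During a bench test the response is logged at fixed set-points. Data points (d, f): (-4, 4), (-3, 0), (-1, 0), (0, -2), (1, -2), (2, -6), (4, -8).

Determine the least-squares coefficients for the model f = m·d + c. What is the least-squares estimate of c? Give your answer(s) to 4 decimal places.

c = -2.1951

Entries of MᵀM: Σd·d = 47, Σd = -1, Σ1 = 7.
For Mᵀf: Σd·f = -62, Σf = -14.
So MᵀM·[m, c]ᵀ = Mᵀf: [[47, -1]; [-1, 7]]·[m, c]ᵀ = [-62, -14]ᵀ.
Δ = 47·7 − (-1)² = 328.
m = ((-62)·7 − (-1)·(-14))/328 = -56/41; c = (47·(-14) − (-1)·(-62))/328 = -90/41.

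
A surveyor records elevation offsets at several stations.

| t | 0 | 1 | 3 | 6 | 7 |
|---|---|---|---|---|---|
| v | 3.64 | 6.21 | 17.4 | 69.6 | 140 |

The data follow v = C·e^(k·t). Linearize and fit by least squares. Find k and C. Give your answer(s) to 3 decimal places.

k = 0.508, C = 3.684

Let Y = ln v. Fitting Y = k·t + ln C by least squares:
Sums: Σt = 17.0000, Σ(t)² = 95.0000, Σln v = 15.1590, Σt·ln v = 70.4437.
Normal system: [[95.0000, 17.0000]; [17.0000, 5]]·[k, ln C]ᵀ = [70.4437, 15.1590]ᵀ.
Slope k = (n·Σt·ln v − Σt·Σln v)/(n·Σ(t)² − (Σt)²) = (5·70.4437 − 17.0000·15.1590)/186.0000 = 0.50814; ln C = (Σln v − k·Σt)/n = 1.30411, so C = exp(1.30411) = 3.68442.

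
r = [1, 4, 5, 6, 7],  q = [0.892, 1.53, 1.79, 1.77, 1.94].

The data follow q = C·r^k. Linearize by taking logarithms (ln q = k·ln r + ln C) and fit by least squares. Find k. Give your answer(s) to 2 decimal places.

k = 0.40

Linearized form: ln q = k·ln r + ln C. From the 5 transformed points,
XᵀX = [[11.5091, 6.7334]; [6.7334, 5]], rhs = [3.8392, 2.1269]ᵀ  (here Σln r = 6.7334, Σ(ln r)² = 11.5091, Σln q = 2.1269, Σln r·ln q = 3.8392).
Δ = 11.5091·5 − (6.7334)² = 12.2067; k = (3.8392·5 − 6.7334·2.1269)/12.2067 = 0.39936, ln C = (11.5091·2.1269 − 6.7334·3.8392)/12.2067 = -0.11244.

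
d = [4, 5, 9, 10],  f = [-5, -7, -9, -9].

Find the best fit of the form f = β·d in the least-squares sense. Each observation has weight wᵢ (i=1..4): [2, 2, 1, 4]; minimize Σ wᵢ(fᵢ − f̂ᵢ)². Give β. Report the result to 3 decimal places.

Normal-equation sums: Σwᵢ·d·d = 563.
For MᵀWf: Σwᵢ·d·f = -551.
MᵀWM·[β]ᵀ = MᵀWf becomes [[563]]·[β]ᵀ = [-551]ᵀ.
Hence β = -551 / 563 ≈ -0.978686.

β = -0.979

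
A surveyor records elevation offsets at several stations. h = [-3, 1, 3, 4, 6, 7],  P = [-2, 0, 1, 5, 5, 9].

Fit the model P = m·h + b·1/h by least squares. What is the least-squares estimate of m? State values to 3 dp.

Compute the Gram sums: Σh·h = 120, Σh·1/h = 6, Σ1/h·1/h = 1045/784.
For XᵀP: Σh·P = 122, Σ1/h·P = 367/84.
So XᵀX·[m, b]ᵀ = XᵀP: [[120, 6]; [6, 1045/784]]·[m, b]ᵀ = [122, 367/84]ᵀ.
Δ = 120·(1045/784) − 6² = 12147/98.
m = (122·(1045/784) − 6·(367/84))/(12147/98) = 17823/16196; b = (120·(367/84) − 6·122)/(12147/98) = -20356/12147.

m = 1.100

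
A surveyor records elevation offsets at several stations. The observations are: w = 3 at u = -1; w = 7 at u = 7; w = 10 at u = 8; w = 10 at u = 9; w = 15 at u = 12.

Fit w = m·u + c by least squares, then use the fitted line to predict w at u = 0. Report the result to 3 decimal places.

ŵ = 2.968

XᵀX·[m, c]ᵀ = Xᵀw reads: 339·m + 35·c = 396;  35·m + 5·c = 45.
(Σu·u = 339, Σu = 35, Σ1 = 5, Σu·w = 396, Σw = 45.)
Determinant 339·5 − 35² = 470.
m = (396·5 − 35·45)/470 = 81/94; c = (339·45 − 35·396)/470 = 279/94.
At u = 0: ŵ = (81/94)·(0) + (279/94)·(1) = 279/94.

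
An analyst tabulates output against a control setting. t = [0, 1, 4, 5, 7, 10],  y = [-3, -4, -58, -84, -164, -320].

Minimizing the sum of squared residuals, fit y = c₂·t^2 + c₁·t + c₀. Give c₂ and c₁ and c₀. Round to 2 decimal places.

The normal equations are: 13283·c₂ + 1533·c₁ + 191·c₀ = -43068;  1533·c₂ + 191·c₁ + 27·c₀ = -5004;  191·c₂ + 27·c₁ + 6·c₀ = -633.
Row-reducing yields c₂ = -423111/140984, c₁ = -272313/140984, c₀ = -89685/70492.

c₂ = -3.00, c₁ = -1.93, c₀ = -1.27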